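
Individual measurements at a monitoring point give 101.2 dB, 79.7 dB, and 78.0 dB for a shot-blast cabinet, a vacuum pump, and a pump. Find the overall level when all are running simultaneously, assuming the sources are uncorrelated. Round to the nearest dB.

Incoherent sources combine by intensity addition: L_total = 10·log₁₀(Σ 10^(L_i/10)).
Σ 10^(L/10) = 10^(101.2/10) + 10^(79.7/10) + 10^(78.0/10) = 1.334e+10.
L_total = 10·log₁₀(1.334e+10) = 101.25 dB.

101 dB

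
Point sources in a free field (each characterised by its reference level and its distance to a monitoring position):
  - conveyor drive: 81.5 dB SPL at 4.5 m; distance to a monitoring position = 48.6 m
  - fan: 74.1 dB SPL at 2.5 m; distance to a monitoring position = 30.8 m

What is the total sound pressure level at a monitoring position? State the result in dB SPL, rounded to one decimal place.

61.4 dB SPL

First find each source's level at the receiver (point-source: −20·log₁₀(r/r_ref)), then combine on an intensity basis.
conveyor drive: 81.5 − 20·log₁₀(48.6/4.5) = 81.5 − 20.67 = 60.83 dB SPL.
fan: 74.1 − 20·log₁₀(30.8/2.5) = 74.1 − 21.81 = 52.29 dB SPL.
Σ 10^(L/10) = 1.380e+06 → L_total = 10·log₁₀(1.380e+06) = 61.40 dB SPL.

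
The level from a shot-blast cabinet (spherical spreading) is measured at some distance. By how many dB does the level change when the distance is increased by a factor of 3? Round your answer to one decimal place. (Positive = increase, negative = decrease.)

-9.5 dB

A point source loses 6 dB per doubling of distance; generally ΔL = −20·log₁₀(r₂/r₁).
ΔL = −20·log₁₀(3) = -9.54 dB.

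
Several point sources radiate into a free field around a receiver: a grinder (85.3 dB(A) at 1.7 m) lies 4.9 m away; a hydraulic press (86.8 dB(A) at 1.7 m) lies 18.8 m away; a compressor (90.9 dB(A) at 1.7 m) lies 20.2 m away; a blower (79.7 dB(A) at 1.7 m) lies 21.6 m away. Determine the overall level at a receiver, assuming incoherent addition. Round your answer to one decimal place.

Apply inverse-square spreading to bring every level to the receiver, then sum 10^(L/10).
grinder: 85.3 − 20·log₁₀(4.9/1.7) = 85.3 − 9.19 = 76.11 dB(A).
hydraulic press: 86.8 − 20·log₁₀(18.8/1.7) = 86.8 − 20.87 = 65.93 dB(A).
compressor: 90.9 − 20·log₁₀(20.2/1.7) = 90.9 − 21.50 = 69.40 dB(A).
blower: 79.7 − 20·log₁₀(21.6/1.7) = 79.7 − 22.08 = 57.62 dB(A).
Σ 10^(L/10) = 5.399e+07 → L_total = 10·log₁₀(5.399e+07) = 77.32 dB(A).

77.3 dB(A)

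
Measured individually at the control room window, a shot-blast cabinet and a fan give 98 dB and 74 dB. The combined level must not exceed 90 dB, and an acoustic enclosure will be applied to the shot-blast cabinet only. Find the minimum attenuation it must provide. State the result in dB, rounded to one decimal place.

Everything except the shot-blast cabinet sums to 10^(74/10) = 2.512e+07 in linear terms, 74.00 dB.
To meet 90 dB overall, the treated shot-blast cabinet may contribute at most 10^(90/10) − 2.512e+07 = 9.749e+08, i.e. 89.89 dB.
Required insertion loss = 98 − 89.89 = 8.11 dB.

8.1 dB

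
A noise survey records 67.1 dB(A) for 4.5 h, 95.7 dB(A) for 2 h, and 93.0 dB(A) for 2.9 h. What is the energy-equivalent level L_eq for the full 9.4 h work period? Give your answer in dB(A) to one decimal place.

91.5 dB(A)

L_eq = 10·log₁₀[(1/T)·Σ tᵢ·10^(Lᵢ/10)] with T = 9.4 h.
Σ tᵢ·10^(Lᵢ/10) = 4.5·10^(67.1/10) + 2·10^(95.7/10) + 2.9·10^(93.0/10) = 1.324e+10.
L_eq = 10·log₁₀(1.324e+10/9.4) = 91.49 dB(A).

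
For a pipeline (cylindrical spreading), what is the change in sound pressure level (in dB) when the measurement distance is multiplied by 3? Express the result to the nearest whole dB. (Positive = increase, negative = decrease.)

With cylindrical spreading the level changes by −10·log₁₀(r₂/r₁).
ΔL = −10·log₁₀(3) = -4.77 dB.

-5 dB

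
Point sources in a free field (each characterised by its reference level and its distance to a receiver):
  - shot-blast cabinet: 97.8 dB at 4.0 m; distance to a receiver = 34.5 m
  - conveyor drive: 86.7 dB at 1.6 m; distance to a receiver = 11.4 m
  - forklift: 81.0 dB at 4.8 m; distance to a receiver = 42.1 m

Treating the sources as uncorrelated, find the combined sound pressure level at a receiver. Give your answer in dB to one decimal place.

79.6 dB

Propagate each source to the receiver with L = L_ref − 20·log₁₀(r/r_ref), then add intensities.
shot-blast cabinet: 97.8 − 20·log₁₀(34.5/4.0) = 97.8 − 18.72 = 79.08 dB.
conveyor drive: 86.7 − 20·log₁₀(11.4/1.6) = 86.7 − 17.06 = 69.64 dB.
forklift: 81.0 − 20·log₁₀(42.1/4.8) = 81.0 − 18.86 = 62.14 dB.
Σ 10^(L/10) = 9.185e+07 → L_total = 10·log₁₀(9.185e+07) = 79.63 dB.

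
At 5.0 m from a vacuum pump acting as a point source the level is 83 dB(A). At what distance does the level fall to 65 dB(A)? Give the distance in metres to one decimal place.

39.7 m

The 18.0 dB drop corresponds to a distance ratio of 10^(18.0/20) for a point source.
r₂ = 5.0·10^((83−65)/20) = 5.0·10^(18.0/20) = 39.72 m.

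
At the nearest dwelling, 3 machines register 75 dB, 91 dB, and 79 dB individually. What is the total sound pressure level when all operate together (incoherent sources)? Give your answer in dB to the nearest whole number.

Incoherent sources combine by intensity addition: L_total = 10·log₁₀(Σ 10^(L_i/10)).
Σ 10^(L/10) = 10^(75/10) + 10^(91/10) + 10^(79/10) = 1.370e+09.
L_total = 10·log₁₀(1.370e+09) = 91.37 dB.

91 dB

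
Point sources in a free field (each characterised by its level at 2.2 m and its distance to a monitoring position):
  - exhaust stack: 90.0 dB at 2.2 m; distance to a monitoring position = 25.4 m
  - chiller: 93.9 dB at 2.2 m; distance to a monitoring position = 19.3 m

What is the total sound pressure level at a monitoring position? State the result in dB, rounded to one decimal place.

76.0 dB

First find each source's level at the receiver (point-source: −20·log₁₀(r/r_ref)), then combine on an intensity basis.
exhaust stack: 90.0 − 20·log₁₀(25.4/2.2) = 90.0 − 21.25 = 68.75 dB.
chiller: 93.9 − 20·log₁₀(19.3/2.2) = 93.9 − 18.86 = 75.04 dB.
Σ 10^(L/10) = 3.940e+07 → L_total = 10·log₁₀(3.940e+07) = 75.95 dB.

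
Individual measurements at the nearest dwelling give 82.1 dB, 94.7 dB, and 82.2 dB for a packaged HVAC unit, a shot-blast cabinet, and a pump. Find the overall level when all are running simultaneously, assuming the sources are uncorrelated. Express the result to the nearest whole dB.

For uncorrelated sources the intensities add, so convert each level to linear form, sum, and take 10·log₁₀ of the total.
Σ 10^(L/10) = 10^(82.1/10) + 10^(94.7/10) + 10^(82.2/10) = 3.279e+09.
L_total = 10·log₁₀(3.279e+09) = 95.16 dB.

95 dB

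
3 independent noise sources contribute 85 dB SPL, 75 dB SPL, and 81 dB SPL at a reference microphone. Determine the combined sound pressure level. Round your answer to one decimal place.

86.8 dB SPL

For uncorrelated sources the intensities add, so convert each level to linear form, sum, and take 10·log₁₀ of the total.
Σ 10^(L/10) = 10^(85/10) + 10^(75/10) + 10^(81/10) = 4.737e+08.
L_total = 10·log₁₀(4.737e+08) = 86.76 dB SPL.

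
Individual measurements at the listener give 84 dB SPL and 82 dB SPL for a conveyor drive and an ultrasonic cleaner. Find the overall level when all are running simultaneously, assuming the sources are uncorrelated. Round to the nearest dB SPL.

Incoherent sources combine by intensity addition: L_total = 10·log₁₀(Σ 10^(L_i/10)).
Σ 10^(L/10) = 10^(84/10) + 10^(82/10) = 4.097e+08.
L_total = 10·log₁₀(4.097e+08) = 86.12 dB SPL.

86 dB SPL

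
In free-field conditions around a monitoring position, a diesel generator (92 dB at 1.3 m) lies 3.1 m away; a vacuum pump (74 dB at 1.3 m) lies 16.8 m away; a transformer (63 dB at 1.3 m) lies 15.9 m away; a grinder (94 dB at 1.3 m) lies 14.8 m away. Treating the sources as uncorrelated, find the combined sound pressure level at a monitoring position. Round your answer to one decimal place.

Propagate each source to the receiver with L = L_ref − 20·log₁₀(r/r_ref), then add intensities.
diesel generator: 92 − 20·log₁₀(3.1/1.3) = 92 − 7.55 = 84.45 dB.
vacuum pump: 74 − 20·log₁₀(16.8/1.3) = 74 − 22.23 = 51.77 dB.
transformer: 63 − 20·log₁₀(15.9/1.3) = 63 − 21.75 = 41.25 dB.
grinder: 94 − 20·log₁₀(14.8/1.3) = 94 − 21.13 = 72.87 dB.
Σ 10^(L/10) = 2.983e+08 → L_total = 10·log₁₀(2.983e+08) = 84.75 dB.

84.7 dB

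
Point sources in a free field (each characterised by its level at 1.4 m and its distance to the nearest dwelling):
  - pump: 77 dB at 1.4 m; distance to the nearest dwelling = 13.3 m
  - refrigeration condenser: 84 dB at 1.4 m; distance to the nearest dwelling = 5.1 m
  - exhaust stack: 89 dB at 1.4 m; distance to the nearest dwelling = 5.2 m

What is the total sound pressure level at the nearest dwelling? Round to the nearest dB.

Propagate each source to the receiver with L = L_ref − 20·log₁₀(r/r_ref), then add intensities.
pump: 77 − 20·log₁₀(13.3/1.4) = 77 − 19.55 = 57.45 dB.
refrigeration condenser: 84 − 20·log₁₀(5.1/1.4) = 84 − 11.23 = 72.77 dB.
exhaust stack: 89 − 20·log₁₀(5.2/1.4) = 89 − 11.40 = 77.60 dB.
Σ 10^(L/10) = 7.706e+07 → L_total = 10·log₁₀(7.706e+07) = 78.87 dB.

79 dB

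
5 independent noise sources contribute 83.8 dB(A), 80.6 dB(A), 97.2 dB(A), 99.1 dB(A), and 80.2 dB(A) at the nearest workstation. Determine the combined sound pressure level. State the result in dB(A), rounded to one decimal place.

101.4 dB(A)

For uncorrelated sources the intensities add, so convert each level to linear form, sum, and take 10·log₁₀ of the total.
Σ 10^(L/10) = 10^(83.8/10) + 10^(80.6/10) + 10^(97.2/10) + 10^(99.1/10) + 10^(80.2/10) = 1.384e+10.
L_total = 10·log₁₀(1.384e+10) = 101.41 dB(A).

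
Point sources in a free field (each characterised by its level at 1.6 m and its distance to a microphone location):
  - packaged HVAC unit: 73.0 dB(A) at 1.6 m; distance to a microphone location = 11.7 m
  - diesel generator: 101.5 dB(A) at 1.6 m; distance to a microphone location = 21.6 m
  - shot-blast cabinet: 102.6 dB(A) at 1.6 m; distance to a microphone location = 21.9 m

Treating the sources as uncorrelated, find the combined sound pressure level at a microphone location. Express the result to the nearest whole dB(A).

82 dB(A)

Propagate each source to the receiver with L = L_ref − 20·log₁₀(r/r_ref), then add intensities.
packaged HVAC unit: 73.0 − 20·log₁₀(11.7/1.6) = 73.0 − 17.28 = 55.72 dB(A).
diesel generator: 101.5 − 20·log₁₀(21.6/1.6) = 101.5 − 22.61 = 78.89 dB(A).
shot-blast cabinet: 102.6 − 20·log₁₀(21.9/1.6) = 102.6 − 22.73 = 79.87 dB(A).
Σ 10^(L/10) = 1.750e+08 → L_total = 10·log₁₀(1.750e+08) = 82.43 dB(A).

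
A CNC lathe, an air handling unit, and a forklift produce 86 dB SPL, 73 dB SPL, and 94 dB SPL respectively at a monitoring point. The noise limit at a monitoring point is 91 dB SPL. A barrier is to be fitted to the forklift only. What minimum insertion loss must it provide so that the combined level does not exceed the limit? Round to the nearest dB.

The untreated sources together contribute 10^(86/10) + 10^(73/10) = 4.181e+08, i.e. 86.21 dB SPL.
The limit corresponds to 10^(91/10) = 1.259e+09; subtracting the fixed part leaves 8.409e+08 for the forklift, i.e. 89.25 dB SPL.
Required insertion loss = 94 − 89.25 = 4.75 dB.

5 dB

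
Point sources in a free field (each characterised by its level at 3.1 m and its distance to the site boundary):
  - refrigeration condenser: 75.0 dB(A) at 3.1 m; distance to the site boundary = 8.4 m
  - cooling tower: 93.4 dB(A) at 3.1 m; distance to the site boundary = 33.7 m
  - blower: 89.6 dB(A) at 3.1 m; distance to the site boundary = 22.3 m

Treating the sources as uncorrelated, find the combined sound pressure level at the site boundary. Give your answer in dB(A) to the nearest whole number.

Apply inverse-square spreading to bring every level to the receiver, then sum 10^(L/10).
refrigeration condenser: 75.0 − 20·log₁₀(8.4/3.1) = 75.0 − 8.66 = 66.34 dB(A).
cooling tower: 93.4 − 20·log₁₀(33.7/3.1) = 93.4 − 20.73 = 72.67 dB(A).
blower: 89.6 − 20·log₁₀(22.3/3.1) = 89.6 − 17.14 = 72.46 dB(A).
Σ 10^(L/10) = 4.044e+07 → L_total = 10·log₁₀(4.044e+07) = 76.07 dB(A).

76 dB(A)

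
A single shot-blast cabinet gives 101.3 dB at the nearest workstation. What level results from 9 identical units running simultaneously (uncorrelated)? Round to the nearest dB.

With 9 equal, uncorrelated contributions the intensity is 9× that of one unit, giving a rise of 10·log₁₀ 9.
L_total = 101.3 + 10·log₁₀(9) = 101.3 + 9.542 = 110.84 dB.

111 dB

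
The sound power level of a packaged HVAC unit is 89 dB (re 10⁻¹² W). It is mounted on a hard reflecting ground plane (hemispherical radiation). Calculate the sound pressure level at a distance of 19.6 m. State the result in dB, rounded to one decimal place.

55.2 dB

Free-field hemispherical radiation: L_p = L_w − 10·log₁₀(2π·r²), r = 19.6 m.
2π·r² = 2414 m², 10·log₁₀ of that is 33.827 dB.
L_p = 89 − 33.827 = 55.17 dB.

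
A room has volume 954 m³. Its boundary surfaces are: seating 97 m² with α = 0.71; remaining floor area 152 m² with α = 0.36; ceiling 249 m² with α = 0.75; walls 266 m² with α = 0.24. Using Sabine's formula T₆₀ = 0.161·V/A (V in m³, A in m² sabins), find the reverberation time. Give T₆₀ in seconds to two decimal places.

A = Σ Sᵢαᵢ = 97·0.71 + 152·0.36 + 249·0.75 + 266·0.24 = 374.18 m².
T₆₀ = 0.161 × 954 / 374.18 = 0.410 s.

0.41 s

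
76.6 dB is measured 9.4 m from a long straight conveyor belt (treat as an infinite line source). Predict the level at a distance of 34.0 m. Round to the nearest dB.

71 dB

Cylindrical spreading from a line source gives a 10·log₁₀(r₂/r₁) drop.
L₂ = 76.6 − 10·log₁₀(34.0/9.4) = 76.6 − 5.584 = 71.02 dB.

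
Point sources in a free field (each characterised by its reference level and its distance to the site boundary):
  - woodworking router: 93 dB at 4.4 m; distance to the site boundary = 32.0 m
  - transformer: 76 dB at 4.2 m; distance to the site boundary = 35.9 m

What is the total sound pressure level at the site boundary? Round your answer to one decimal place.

Apply inverse-square spreading to bring every level to the receiver, then sum 10^(L/10).
woodworking router: 93 − 20·log₁₀(32.0/4.4) = 93 − 17.23 = 75.77 dB.
transformer: 76 − 20·log₁₀(35.9/4.2) = 76 − 18.64 = 57.36 dB.
Σ 10^(L/10) = 3.827e+07 → L_total = 10·log₁₀(3.827e+07) = 75.83 dB.

75.8 dB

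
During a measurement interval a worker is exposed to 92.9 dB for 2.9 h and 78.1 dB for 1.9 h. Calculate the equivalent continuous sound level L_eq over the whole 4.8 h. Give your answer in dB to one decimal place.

The energy average is taken in the linear domain: L_eq = 10·log₁₀[(Σ tᵢ·10^(Lᵢ/10))/T], T = 4.8 h.
Σ tᵢ·10^(Lᵢ/10) = 2.9·10^(92.9/10) + 1.9·10^(78.1/10) = 5.777e+09.
L_eq = 10·log₁₀(5.777e+09/4.8) = 90.80 dB.

90.8 dB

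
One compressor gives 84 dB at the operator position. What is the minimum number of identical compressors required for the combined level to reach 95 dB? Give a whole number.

13

N identical sources give L₁ + 10·log₁₀ N, so require 10·log₁₀ N ≥ 95 − 84 = 11.0 dB.
N ≥ 10^(11.0/10) = 12.589, so N = 13.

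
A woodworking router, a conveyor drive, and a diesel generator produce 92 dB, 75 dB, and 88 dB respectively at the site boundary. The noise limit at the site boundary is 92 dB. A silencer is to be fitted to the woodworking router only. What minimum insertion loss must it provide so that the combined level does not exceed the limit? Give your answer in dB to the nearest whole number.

Fixed contribution from the other sources: Σ 10^(L/10) = 10^(75/10) + 10^(88/10) = 6.626e+08 (88.21 dB).
The limit corresponds to 10^(92/10) = 1.585e+09; subtracting the fixed part leaves 9.223e+08 for the woodworking router, i.e. 89.65 dB.
So the woodworking router must be reduced from 92 to 89.65 dB: IL = 2.35 dB.

2 dB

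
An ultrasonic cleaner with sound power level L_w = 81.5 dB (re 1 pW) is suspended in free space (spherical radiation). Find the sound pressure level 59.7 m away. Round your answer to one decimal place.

Free-field spherical radiation: L_p = L_w − 10·log₁₀(4π·r²), r = 59.7 m.
4π·r² = 4.479e+04 m², 10·log₁₀ of that is 46.512 dB.
L_p = 81.5 − 46.512 = 34.99 dB.

35.0 dB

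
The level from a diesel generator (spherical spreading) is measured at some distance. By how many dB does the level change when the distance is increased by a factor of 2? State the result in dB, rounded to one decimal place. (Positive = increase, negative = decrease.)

-6.0 dB

With spherical spreading the level changes by −20·log₁₀(r₂/r₁).
ΔL = −20·log₁₀(2) = -6.02 dB.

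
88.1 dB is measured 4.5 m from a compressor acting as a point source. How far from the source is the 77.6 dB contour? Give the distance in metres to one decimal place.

The 10.5 dB drop corresponds to a distance ratio of 10^(10.5/20) for a point source.
r₂ = 4.5·10^((88.1−77.6)/20) = 4.5·10^(10.5/20) = 15.07 m.

15.1 m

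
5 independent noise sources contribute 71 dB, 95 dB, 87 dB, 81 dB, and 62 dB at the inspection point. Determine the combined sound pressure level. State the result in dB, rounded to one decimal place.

95.8 dB

Incoherent sources combine by intensity addition: L_total = 10·log₁₀(Σ 10^(L_i/10)).
Σ 10^(L/10) = 10^(71/10) + 10^(95/10) + 10^(87/10) + 10^(81/10) + 10^(62/10) = 3.804e+09.
L_total = 10·log₁₀(3.804e+09) = 95.80 dB.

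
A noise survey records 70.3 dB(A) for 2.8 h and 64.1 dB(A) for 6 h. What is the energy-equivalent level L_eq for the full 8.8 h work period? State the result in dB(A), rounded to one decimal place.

L_eq = 10·log₁₀[(1/T)·Σ tᵢ·10^(Lᵢ/10)] with T = 8.8 h.
Σ tᵢ·10^(Lᵢ/10) = 2.8·10^(70.3/10) + 6·10^(64.1/10) = 4.542e+07.
L_eq = 10·log₁₀(4.542e+07/8.8) = 67.13 dB(A).

67.1 dB(A)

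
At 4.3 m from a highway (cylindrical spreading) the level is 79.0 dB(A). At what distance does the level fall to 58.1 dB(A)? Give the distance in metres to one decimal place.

529.0 m

For a line source L₁ − L₂ = 10·log₁₀(r₂/r₁), so r₂ = r₁·10^((L₁−L₂)/10).
r₂ = 4.3·10^((79.0−58.1)/10) = 4.3·10^(20.9/10) = 529.02 m.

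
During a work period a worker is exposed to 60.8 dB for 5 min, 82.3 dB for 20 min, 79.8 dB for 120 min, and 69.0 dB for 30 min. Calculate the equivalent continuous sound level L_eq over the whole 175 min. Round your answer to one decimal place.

The energy average is taken in the linear domain: L_eq = 10·log₁₀[(Σ tᵢ·10^(Lᵢ/10))/T], T = 175 min.
Σ tᵢ·10^(Lᵢ/10) = 5·10^(60.8/10) + 20·10^(82.3/10) + 120·10^(79.8/10) + 30·10^(69.0/10) = 1.510e+10.
L_eq = 10·log₁₀(1.510e+10/175) = 79.36 dB.

79.4 dB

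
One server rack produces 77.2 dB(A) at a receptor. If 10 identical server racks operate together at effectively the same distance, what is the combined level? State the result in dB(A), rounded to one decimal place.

With 10 equal, uncorrelated contributions the intensity is 10× that of one unit, giving a rise of 10·log₁₀ 10.
L_total = 77.2 + 10·log₁₀(10) = 77.2 + 10.000 = 87.20 dB(A).

87.2 dB(A)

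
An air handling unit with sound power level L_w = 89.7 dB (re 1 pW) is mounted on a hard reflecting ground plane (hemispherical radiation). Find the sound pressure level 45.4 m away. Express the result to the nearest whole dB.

Free-field hemispherical radiation: L_p = L_w − 10·log₁₀(2π·r²), r = 45.4 m.
2π·r² = 1.295e+04 m², 10·log₁₀ of that is 41.123 dB.
L_p = 89.7 − 41.123 = 48.58 dB.

49 dB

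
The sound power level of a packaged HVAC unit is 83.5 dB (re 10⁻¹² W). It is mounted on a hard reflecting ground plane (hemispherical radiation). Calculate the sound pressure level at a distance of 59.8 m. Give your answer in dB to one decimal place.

40.0 dB

The power spreads over a hemisphere of area 2π·r², so L_p = L_w − 10·log₁₀(2π·r²).
2π·r² = 2.247e+04 m², 10·log₁₀ of that is 43.516 dB.
L_p = 83.5 − 43.516 = 39.98 dB.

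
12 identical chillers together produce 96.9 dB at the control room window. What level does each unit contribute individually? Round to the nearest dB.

12 equal contributions raise the level by 10·log₁₀ 12 = 10.792 dB, so each unit alone gives 96.9 − 10.792.

86 dB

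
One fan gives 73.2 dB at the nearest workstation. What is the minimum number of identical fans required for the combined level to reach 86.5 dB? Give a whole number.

22

Need L₁ + 10·log₁₀ N ≥ 86.5, i.e. log₁₀ N ≥ 1.33.
N ≥ 10^(13.3/10) = 21.380, so N = 22.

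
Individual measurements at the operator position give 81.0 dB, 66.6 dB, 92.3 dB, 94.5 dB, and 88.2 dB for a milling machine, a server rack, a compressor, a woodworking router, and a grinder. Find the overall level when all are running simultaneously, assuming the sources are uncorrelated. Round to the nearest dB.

Incoherent sources combine by intensity addition: L_total = 10·log₁₀(Σ 10^(L_i/10)).
Σ 10^(L/10) = 10^(81.0/10) + 10^(66.6/10) + 10^(92.3/10) + 10^(94.5/10) + 10^(88.2/10) = 5.308e+09.
L_total = 10·log₁₀(5.308e+09) = 97.25 dB.

97 dB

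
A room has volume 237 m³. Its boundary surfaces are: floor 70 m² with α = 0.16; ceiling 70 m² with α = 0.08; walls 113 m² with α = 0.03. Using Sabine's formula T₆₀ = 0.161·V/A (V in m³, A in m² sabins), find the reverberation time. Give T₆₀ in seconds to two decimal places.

A = Σ Sᵢαᵢ = 70·0.16 + 70·0.08 + 113·0.03 = 20.19 m².
T₆₀ = 0.161 × 237 / 20.19 = 1.890 s.

1.89 s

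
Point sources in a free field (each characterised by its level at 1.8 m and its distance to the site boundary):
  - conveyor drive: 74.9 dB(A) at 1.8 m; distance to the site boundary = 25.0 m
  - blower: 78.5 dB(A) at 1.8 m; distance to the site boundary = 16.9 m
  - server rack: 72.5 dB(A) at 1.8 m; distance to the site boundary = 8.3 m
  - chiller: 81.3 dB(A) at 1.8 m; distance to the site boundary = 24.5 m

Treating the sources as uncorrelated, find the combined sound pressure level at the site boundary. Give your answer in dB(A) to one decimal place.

64.0 dB(A)

Apply inverse-square spreading to bring every level to the receiver, then sum 10^(L/10).
conveyor drive: 74.9 − 20·log₁₀(25.0/1.8) = 74.9 − 22.85 = 52.05 dB(A).
blower: 78.5 − 20·log₁₀(16.9/1.8) = 78.5 − 19.45 = 59.05 dB(A).
server rack: 72.5 − 20·log₁₀(8.3/1.8) = 72.5 − 13.28 = 59.22 dB(A).
chiller: 81.3 − 20·log₁₀(24.5/1.8) = 81.3 − 22.68 = 58.62 dB(A).
Σ 10^(L/10) = 2.528e+06 → L_total = 10·log₁₀(2.528e+06) = 64.03 dB(A).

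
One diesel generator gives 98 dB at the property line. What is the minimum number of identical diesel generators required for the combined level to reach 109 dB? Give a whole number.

The shortfall is 109 − 98 = 11.0 dB, and N units add 10·log₁₀ N, so need 10·log₁₀ N ≥ 11.0.
N ≥ 10^(11.0/10) = 12.589, so N = 13.

13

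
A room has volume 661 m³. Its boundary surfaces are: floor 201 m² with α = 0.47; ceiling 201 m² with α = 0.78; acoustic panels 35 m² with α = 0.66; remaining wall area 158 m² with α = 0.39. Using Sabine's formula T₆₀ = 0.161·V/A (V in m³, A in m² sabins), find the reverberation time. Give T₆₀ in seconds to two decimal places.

Total absorption A = 201·0.47 + 201·0.78 + 35·0.66 + 158·0.39 = 335.97 m² sabins.
T₆₀ = 0.161 × 661 / 335.97 = 0.317 s.

0.32 s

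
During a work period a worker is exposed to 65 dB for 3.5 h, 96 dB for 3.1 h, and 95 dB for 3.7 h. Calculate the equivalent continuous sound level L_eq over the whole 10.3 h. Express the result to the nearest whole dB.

L_eq = 10·log₁₀[(1/T)·Σ tᵢ·10^(Lᵢ/10)] with T = 10.3 h.
Σ tᵢ·10^(Lᵢ/10) = 3.5·10^(65/10) + 3.1·10^(96/10) + 3.7·10^(95/10) = 2.405e+10.
L_eq = 10·log₁₀(2.405e+10/10.3) = 93.68 dB.

94 dB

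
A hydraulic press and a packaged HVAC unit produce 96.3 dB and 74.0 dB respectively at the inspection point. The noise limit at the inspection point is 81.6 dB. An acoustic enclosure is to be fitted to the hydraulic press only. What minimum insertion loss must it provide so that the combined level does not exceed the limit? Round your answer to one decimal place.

The untreated sources together contribute 10^(74.0/10) = 2.512e+07, i.e. 74.00 dB.
To meet 81.6 dB overall, the treated hydraulic press may contribute at most 10^(81.6/10) − 2.512e+07 = 1.194e+08, i.e. 80.77 dB.
So the hydraulic press must be reduced from 96.3 to 80.77 dB: IL = 15.53 dB.

15.5 dB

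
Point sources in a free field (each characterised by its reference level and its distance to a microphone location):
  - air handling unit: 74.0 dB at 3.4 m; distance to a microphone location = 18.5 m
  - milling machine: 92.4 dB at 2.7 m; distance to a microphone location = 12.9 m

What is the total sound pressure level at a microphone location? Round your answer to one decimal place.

78.9 dB

First find each source's level at the receiver (point-source: −20·log₁₀(r/r_ref)), then combine on an intensity basis.
air handling unit: 74.0 − 20·log₁₀(18.5/3.4) = 74.0 − 14.71 = 59.29 dB.
milling machine: 92.4 − 20·log₁₀(12.9/2.7) = 92.4 − 13.58 = 78.82 dB.
Σ 10^(L/10) = 7.698e+07 → L_total = 10·log₁₀(7.698e+07) = 78.86 dB.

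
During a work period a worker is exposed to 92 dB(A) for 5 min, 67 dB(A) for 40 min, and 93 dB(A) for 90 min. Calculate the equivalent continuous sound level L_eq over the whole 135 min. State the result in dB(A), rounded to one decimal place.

91.4 dB(A)

L_eq = 10·log₁₀[(1/T)·Σ tᵢ·10^(Lᵢ/10)] with T = 135 min.
Σ tᵢ·10^(Lᵢ/10) = 5·10^(92/10) + 40·10^(67/10) + 90·10^(93/10) = 1.877e+11.
L_eq = 10·log₁₀(1.877e+11/135) = 91.43 dB(A).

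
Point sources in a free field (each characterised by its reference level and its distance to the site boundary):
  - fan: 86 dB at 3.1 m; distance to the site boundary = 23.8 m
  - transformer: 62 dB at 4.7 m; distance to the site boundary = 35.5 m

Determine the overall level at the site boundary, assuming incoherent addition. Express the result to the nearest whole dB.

Apply inverse-square spreading to bring every level to the receiver, then sum 10^(L/10).
fan: 86 − 20·log₁₀(23.8/3.1) = 86 − 17.70 = 68.30 dB.
transformer: 62 − 20·log₁₀(35.5/4.7) = 62 − 17.56 = 44.44 dB.
Σ 10^(L/10) = 6.782e+06 → L_total = 10·log₁₀(6.782e+06) = 68.31 dB.

68 dB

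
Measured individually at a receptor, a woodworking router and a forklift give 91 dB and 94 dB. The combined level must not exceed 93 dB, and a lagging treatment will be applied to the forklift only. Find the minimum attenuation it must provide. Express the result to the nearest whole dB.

5 dB

Everything except the forklift sums to 10^(91/10) = 1.259e+09 in linear terms, 91.00 dB.
The limit corresponds to 10^(93/10) = 1.995e+09; subtracting the fixed part leaves 7.363e+08 for the forklift, i.e. 88.67 dB.
So the forklift must be reduced from 94 to 88.67 dB: IL = 5.33 dB.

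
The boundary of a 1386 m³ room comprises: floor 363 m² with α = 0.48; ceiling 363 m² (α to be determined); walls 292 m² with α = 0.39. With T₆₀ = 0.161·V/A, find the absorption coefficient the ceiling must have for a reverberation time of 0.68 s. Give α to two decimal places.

0.11

Required total absorption A = 0.161·1386/0.68 = 328.16 m².
Absorption from the other surfaces = 363·0.48 + 292·0.39 = 288.12 m², so the ceiling must supply 40.04 m² over 363 m².
α = 40.04/363 = 0.110.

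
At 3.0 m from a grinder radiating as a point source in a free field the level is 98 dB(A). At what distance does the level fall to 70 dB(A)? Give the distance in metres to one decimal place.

75.4 m

For a point source L₁ − L₂ = 20·log₁₀(r₂/r₁), so r₂ = r₁·10^((L₁−L₂)/20).
r₂ = 3.0·10^((98−70)/20) = 3.0·10^(28.0/20) = 75.36 m.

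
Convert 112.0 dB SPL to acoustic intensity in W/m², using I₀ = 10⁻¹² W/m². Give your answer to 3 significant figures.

0.158 W/m²

I/I₀ = 10^(112.0/10) = 1.585e+11, so I = 1.585e+11 × 10⁻¹² W/m².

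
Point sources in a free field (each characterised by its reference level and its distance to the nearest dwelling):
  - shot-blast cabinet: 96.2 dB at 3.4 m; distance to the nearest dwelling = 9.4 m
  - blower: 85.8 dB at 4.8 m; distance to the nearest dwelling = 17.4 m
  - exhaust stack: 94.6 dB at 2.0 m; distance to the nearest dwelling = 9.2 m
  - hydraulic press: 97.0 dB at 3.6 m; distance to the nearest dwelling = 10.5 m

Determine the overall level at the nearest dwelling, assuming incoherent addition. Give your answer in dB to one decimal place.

Propagate each source to the receiver with L = L_ref − 20·log₁₀(r/r_ref), then add intensities.
shot-blast cabinet: 96.2 − 20·log₁₀(9.4/3.4) = 96.2 − 8.83 = 87.37 dB.
blower: 85.8 − 20·log₁₀(17.4/4.8) = 85.8 − 11.19 = 74.61 dB.
exhaust stack: 94.6 − 20·log₁₀(9.2/2.0) = 94.6 − 13.26 = 81.34 dB.
hydraulic press: 97.0 − 20·log₁₀(10.5/3.6) = 97.0 − 9.30 = 87.70 dB.
Σ 10^(L/10) = 1.300e+09 → L_total = 10·log₁₀(1.300e+09) = 91.14 dB.

91.1 dB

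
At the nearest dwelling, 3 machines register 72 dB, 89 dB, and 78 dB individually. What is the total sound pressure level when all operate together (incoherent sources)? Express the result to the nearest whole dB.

89 dB

Incoherent sources combine by intensity addition: L_total = 10·log₁₀(Σ 10^(L_i/10)).
Σ 10^(L/10) = 10^(72/10) + 10^(89/10) + 10^(78/10) = 8.733e+08.
L_total = 10·log₁₀(8.733e+08) = 89.41 dB.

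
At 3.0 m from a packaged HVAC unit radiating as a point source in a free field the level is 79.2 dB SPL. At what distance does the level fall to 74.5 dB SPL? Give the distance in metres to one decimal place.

5.2 m

The 4.7 dB drop corresponds to a distance ratio of 10^(4.7/20) for a point source.
r₂ = 3.0·10^((79.2−74.5)/20) = 3.0·10^(4.7/20) = 5.15 m.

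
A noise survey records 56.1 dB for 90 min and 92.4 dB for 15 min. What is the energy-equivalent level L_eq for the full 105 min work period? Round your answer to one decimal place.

The energy average is taken in the linear domain: L_eq = 10·log₁₀[(Σ tᵢ·10^(Lᵢ/10))/T], T = 105 min.
Σ tᵢ·10^(Lᵢ/10) = 90·10^(56.1/10) + 15·10^(92.4/10) = 2.610e+10.
L_eq = 10·log₁₀(2.610e+10/105) = 83.96 dB.

84.0 dB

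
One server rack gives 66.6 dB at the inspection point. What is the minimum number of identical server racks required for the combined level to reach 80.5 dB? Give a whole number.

Need L₁ + 10·log₁₀ N ≥ 80.5, i.e. log₁₀ N ≥ 1.39.
N ≥ 10^(13.9/10) = 24.547, so N = 25.

25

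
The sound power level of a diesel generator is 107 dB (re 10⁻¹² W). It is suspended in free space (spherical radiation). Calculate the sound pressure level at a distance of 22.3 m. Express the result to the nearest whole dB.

69 dB

Free-field spherical radiation: L_p = L_w − 10·log₁₀(4π·r²), r = 22.3 m.
4π·r² = 6249 m², 10·log₁₀ of that is 37.958 dB.
L_p = 107 − 37.958 = 69.04 dB.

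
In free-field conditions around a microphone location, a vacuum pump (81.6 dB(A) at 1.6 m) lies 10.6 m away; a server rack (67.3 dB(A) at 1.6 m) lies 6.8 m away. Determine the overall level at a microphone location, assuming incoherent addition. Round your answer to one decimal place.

Apply inverse-square spreading to bring every level to the receiver, then sum 10^(L/10).
vacuum pump: 81.6 − 20·log₁₀(10.6/1.6) = 81.6 − 16.42 = 65.18 dB(A).
server rack: 67.3 − 20·log₁₀(6.8/1.6) = 67.3 − 12.57 = 54.73 dB(A).
Σ 10^(L/10) = 3.591e+06 → L_total = 10·log₁₀(3.591e+06) = 65.55 dB(A).

65.6 dB(A)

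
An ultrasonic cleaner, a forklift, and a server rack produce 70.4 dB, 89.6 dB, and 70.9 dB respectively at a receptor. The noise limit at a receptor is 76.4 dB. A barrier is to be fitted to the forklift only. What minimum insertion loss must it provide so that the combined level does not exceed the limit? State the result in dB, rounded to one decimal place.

16.5 dB

The untreated sources together contribute 10^(70.4/10) + 10^(70.9/10) = 2.327e+07, i.e. 73.67 dB.
The limit corresponds to 10^(76.4/10) = 4.365e+07; subtracting the fixed part leaves 2.038e+07 for the forklift, i.e. 73.09 dB.
Required insertion loss = 89.6 − 73.09 = 16.51 dB.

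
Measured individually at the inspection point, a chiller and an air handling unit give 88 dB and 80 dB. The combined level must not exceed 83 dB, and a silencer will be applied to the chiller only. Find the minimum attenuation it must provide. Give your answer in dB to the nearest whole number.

Everything except the chiller sums to 10^(80/10) = 1.000e+08 in linear terms, 80.00 dB.
The limit corresponds to 10^(83/10) = 1.995e+08; subtracting the fixed part leaves 9.953e+07 for the chiller, i.e. 79.98 dB.
Required insertion loss = 88 − 79.98 = 8.02 dB.

8 dB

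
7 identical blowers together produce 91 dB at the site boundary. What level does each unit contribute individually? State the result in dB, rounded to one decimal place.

82.5 dB

For N identical incoherent sources L_total = L₁ + 10·log₁₀ N, so L₁ = 91 − 10·log₁₀(7) = 91 − 8.451.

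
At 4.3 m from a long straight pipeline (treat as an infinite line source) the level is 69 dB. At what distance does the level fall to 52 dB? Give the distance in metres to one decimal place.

The 17.0 dB drop corresponds to a distance ratio of 10^(17.0/10) for a line source.
r₂ = 4.3·10^((69−52)/10) = 4.3·10^(17.0/10) = 215.51 m.

215.5 m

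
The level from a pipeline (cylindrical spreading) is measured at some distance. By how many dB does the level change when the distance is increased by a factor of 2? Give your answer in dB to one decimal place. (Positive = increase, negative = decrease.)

With cylindrical spreading the level changes by −10·log₁₀(r₂/r₁).
ΔL = −10·log₁₀(2) = -3.01 dB.

-3.0 dB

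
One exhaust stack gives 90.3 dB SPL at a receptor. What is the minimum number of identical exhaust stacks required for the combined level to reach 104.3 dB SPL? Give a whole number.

N identical sources give L₁ + 10·log₁₀ N, so require 10·log₁₀ N ≥ 104.3 − 90.3 = 14.0 dB.
N ≥ 10^(14.0/10) = 25.119, so N = 26.

26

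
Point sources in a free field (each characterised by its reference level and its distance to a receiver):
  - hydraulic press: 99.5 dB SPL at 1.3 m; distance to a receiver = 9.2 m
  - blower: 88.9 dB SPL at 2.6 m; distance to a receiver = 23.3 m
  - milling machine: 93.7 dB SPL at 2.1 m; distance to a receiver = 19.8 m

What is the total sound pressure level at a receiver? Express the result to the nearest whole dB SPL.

Apply inverse-square spreading to bring every level to the receiver, then sum 10^(L/10).
hydraulic press: 99.5 − 20·log₁₀(9.2/1.3) = 99.5 − 17.00 = 82.50 dB SPL.
blower: 88.9 − 20·log₁₀(23.3/2.6) = 88.9 − 19.05 = 69.85 dB SPL.
milling machine: 93.7 − 20·log₁₀(19.8/2.1) = 93.7 − 19.49 = 74.21 dB SPL.
Σ 10^(L/10) = 2.140e+08 → L_total = 10·log₁₀(2.140e+08) = 83.30 dB SPL.

83 dB SPL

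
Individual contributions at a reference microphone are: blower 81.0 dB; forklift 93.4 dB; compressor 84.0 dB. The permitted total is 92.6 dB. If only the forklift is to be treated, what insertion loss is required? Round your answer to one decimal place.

The untreated sources together contribute 10^(81.0/10) + 10^(84.0/10) = 3.771e+08, i.e. 85.76 dB.
The limit corresponds to 10^(92.6/10) = 1.820e+09; subtracting the fixed part leaves 1.443e+09 for the forklift, i.e. 91.59 dB.
Required insertion loss = 93.4 − 91.59 = 1.81 dB.

1.8 dB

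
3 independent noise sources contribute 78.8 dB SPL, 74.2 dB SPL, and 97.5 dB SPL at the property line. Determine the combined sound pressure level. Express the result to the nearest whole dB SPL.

98 dB SPL

For uncorrelated sources the intensities add, so convert each level to linear form, sum, and take 10·log₁₀ of the total.
Σ 10^(L/10) = 10^(78.8/10) + 10^(74.2/10) + 10^(97.5/10) = 5.726e+09.
L_total = 10·log₁₀(5.726e+09) = 97.58 dB SPL.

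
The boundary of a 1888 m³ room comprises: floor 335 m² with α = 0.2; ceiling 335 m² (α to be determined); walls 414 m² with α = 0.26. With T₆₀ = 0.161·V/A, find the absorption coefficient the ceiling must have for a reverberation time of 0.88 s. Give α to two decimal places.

0.51

From T₆₀ = 0.161·V/A, the target T₆₀ = 0.88 s needs A = 0.161·1888/0.88 = 345.42 m².
Absorption from the other surfaces = 335·0.2 + 414·0.26 = 174.64 m², so the ceiling must supply 170.78 m² over 335 m².
α = 170.78/335 = 0.510.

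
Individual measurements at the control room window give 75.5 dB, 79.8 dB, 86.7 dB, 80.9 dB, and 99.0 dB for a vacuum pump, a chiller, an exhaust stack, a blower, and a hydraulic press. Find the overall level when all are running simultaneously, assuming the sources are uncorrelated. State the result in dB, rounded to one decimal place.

99.4 dB

Incoherent sources combine by intensity addition: L_total = 10·log₁₀(Σ 10^(L_i/10)).
Σ 10^(L/10) = 10^(75.5/10) + 10^(79.8/10) + 10^(86.7/10) + 10^(80.9/10) + 10^(99.0/10) = 8.665e+09.
L_total = 10·log₁₀(8.665e+09) = 99.38 dB.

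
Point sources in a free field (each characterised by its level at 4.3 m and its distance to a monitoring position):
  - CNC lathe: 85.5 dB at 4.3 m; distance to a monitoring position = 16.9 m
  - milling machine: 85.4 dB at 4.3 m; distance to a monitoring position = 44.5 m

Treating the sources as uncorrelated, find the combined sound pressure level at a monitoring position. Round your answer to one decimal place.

Apply inverse-square spreading to bring every level to the receiver, then sum 10^(L/10).
CNC lathe: 85.5 − 20·log₁₀(16.9/4.3) = 85.5 − 11.89 = 73.61 dB.
milling machine: 85.4 − 20·log₁₀(44.5/4.3) = 85.4 − 20.30 = 65.10 dB.
Σ 10^(L/10) = 2.621e+07 → L_total = 10·log₁₀(2.621e+07) = 74.18 dB.

74.2 dB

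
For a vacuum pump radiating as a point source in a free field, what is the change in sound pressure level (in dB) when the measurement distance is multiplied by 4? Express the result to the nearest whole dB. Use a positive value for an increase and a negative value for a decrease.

With spherical spreading the level changes by −20·log₁₀(r₂/r₁).
ΔL = −20·log₁₀(4) = -12.04 dB.

-12 dB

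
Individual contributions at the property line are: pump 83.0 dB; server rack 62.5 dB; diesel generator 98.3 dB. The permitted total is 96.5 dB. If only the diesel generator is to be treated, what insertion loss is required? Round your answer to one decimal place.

2.0 dB

Everything except the diesel generator sums to 10^(83.0/10) + 10^(62.5/10) = 2.013e+08 in linear terms, 83.04 dB.
The limit corresponds to 10^(96.5/10) = 4.467e+09; subtracting the fixed part leaves 4.266e+09 for the diesel generator, i.e. 96.30 dB.
So the diesel generator must be reduced from 98.3 to 96.30 dB: IL = 2.00 dB.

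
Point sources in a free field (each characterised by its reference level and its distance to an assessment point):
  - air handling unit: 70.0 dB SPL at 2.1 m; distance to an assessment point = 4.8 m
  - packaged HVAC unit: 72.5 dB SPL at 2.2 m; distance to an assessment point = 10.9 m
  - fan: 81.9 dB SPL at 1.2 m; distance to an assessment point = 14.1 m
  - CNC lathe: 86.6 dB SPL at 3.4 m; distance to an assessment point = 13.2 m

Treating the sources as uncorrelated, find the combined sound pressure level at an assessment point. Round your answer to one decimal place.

Apply inverse-square spreading to bring every level to the receiver, then sum 10^(L/10).
air handling unit: 70.0 − 20·log₁₀(4.8/2.1) = 70.0 − 7.18 = 62.82 dB SPL.
packaged HVAC unit: 72.5 − 20·log₁₀(10.9/2.2) = 72.5 − 13.90 = 58.60 dB SPL.
fan: 81.9 − 20·log₁₀(14.1/1.2) = 81.9 − 21.40 = 60.50 dB SPL.
CNC lathe: 86.6 − 20·log₁₀(13.2/3.4) = 86.6 − 11.78 = 74.82 dB SPL.
Σ 10^(L/10) = 3.409e+07 → L_total = 10·log₁₀(3.409e+07) = 75.33 dB SPL.

75.3 dB SPL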